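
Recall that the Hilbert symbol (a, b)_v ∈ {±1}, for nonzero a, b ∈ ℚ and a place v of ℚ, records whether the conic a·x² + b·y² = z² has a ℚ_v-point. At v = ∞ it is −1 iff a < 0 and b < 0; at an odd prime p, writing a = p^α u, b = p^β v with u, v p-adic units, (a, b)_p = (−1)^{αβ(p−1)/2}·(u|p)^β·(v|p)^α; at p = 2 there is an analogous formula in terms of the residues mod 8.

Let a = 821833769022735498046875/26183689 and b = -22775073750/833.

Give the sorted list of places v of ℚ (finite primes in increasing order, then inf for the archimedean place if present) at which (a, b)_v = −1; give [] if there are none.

(a, b) ≡ (715, -374) mod (ℚ^×)²; places V = {2, 3, 5, 7, 11, 13, 17, 19, 43, ∞}.
(a,b)_7: α=-2, u≡2; β=-2, v≡4 (mod 7); (2|7)=+1, (4|7)=+1; sign (−1)^0·+1^-2·+1^-2 = +1.
(a,b)_17: α=-2, u≡15; β=-1, v≡5 (mod 17); (15|17)=+1, (5|17)=-1; sign (−1)^0·+1^-1·-1^-2 = +1.
(a,b)_5: α=11, u≡2; β=4, v≡4 (mod 5); (2|5)=-1, (4|5)=+1; sign (−1)^0·-1^4·+1^11 = +1.
(a,b)_11: α=9, u≡7; β=3, v≡8 (mod 11); (7|11)=-1, (8|11)=-1; sign (−1)^1·-1^3·-1^9 = -1.
(a,b)_3: α=2, u≡1; β=4, v≡1 (mod 3); (1|3)=+1, (1|3)=+1; sign (−1)^0·+1^4·+1^2 = +1.
(a,b)_2: α=0, β=1; u≡3, v≡5 (mod 8); ε(u)ε(v)=1·0, αω(v)=0·1, βω(u)=1·1; sum ≡ 1  ⇒  -1.
(a,b)_∞: sgn(715)=+, sgn(-374)=−, so +1.
(a,b)_43: α=-2, u≡33; β=0, v≡11 (mod 43); (33|43)=-1, (11|43)=+1; sign (−1)^0·-1^0·+1^-2 = +1.
(a,b)_13: α=3, u≡12; β=2, v≡9 (mod 13); (12|13)=+1, (9|13)=+1; sign (−1)^0·+1^2·+1^3 = +1.
(a,b)_19: α=2, u≡18; β=0, v≡7 (mod 19); (18|19)=-1, (7|19)=+1; sign (−1)^0·-1^0·+1^2 = +1.
|Ram(715, -374)| = 2, even; anisotropic at {2, 11}.

[2, 11]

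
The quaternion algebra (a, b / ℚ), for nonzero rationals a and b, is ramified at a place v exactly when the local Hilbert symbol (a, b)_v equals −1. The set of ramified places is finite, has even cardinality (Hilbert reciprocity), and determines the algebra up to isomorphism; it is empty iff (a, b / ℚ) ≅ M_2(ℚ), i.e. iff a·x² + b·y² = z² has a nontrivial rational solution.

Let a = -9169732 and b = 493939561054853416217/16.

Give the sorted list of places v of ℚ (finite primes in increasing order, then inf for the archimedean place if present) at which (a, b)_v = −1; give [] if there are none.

Mod squares: a ≡ -2292433, b ≡ 55913. Check v ∈ {∞, 2, 11, 13, 17, 23, 41}.
v=∞: -2292433 < 0 and 55913 > 0  ⇒  (a,b)_∞ = +1.
v=11: a=11^1·(≡1), b=11^3·(≡3) mod 11; (1|11)=+1, (3|11)=+1; (−1)^{1·3·5}·(+1)^3·(+1)^1 = -1.
v=17: a=17^1·(≡14), b=17^3·(≡9) mod 17; (14|17)=-1, (9|17)=+1; (−1)^{1·3·8}·(-1)^3·(+1)^1 = -1.
v=2: v_2(a)=2, v_2(b)=-4; units ≡ 7, 1 (mod 8); ε·ε+αω+βω = 1·0+2·0+-4·0 ≡ 0  ⇒  (a,b)_2 = +1.
v=13: a=13^1·(≡3), b=13^3·(≡5) mod 13; (3|13)=+1, (5|13)=-1; (−1)^{1·3·6}·(+1)^3·(-1)^1 = -1.
v=23: a=23^1·(≡21), b=23^3·(≡12) mod 23; (21|23)=-1, (12|23)=+1; (−1)^{1·3·11}·(-1)^3·(+1)^1 = +1.
v=41: a=41^1·(≡3), b=41^4·(≡27) mod 41; (3|41)=-1, (27|41)=-1; (−1)^{1·4·20}·(-1)^4·(-1)^1 = -1.
(-2292433, 55913 / ℚ) ramifies at {11, 13, 17, 41}: a division algebra.

[11, 13, 17, 41]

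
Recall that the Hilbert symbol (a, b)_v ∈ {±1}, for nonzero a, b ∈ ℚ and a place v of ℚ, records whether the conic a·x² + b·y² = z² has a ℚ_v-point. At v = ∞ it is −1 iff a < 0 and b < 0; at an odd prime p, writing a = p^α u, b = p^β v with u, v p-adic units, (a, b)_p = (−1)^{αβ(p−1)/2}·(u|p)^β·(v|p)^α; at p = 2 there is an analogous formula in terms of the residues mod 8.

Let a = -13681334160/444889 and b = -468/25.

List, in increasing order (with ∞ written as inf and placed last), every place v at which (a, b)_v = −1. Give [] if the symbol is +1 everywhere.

Mod squares: a ≡ -65, b ≡ -13. Check v ∈ {∞, 2, 3, 5, 13, 23, 29, 31}.
v=5: a=5^1·(≡2), b=5^-2·(≡2) mod 5; (2|5)=-1, (2|5)=-1; (−1)^{1·-2·2}·(-1)^-2·(-1)^1 = -1.
v=31: a=31^2·(≡16), b=31^0·(≡16) mod 31; (16|31)=+1, (16|31)=+1; (−1)^{2·0·15}·(+1)^0·(+1)^2 = +1.
v=3: a=3^4·(≡1), b=3^2·(≡2) mod 3; (1|3)=+1, (2|3)=-1; (−1)^{4·2·1}·(+1)^2·(-1)^4 = +1.
v=23: a=23^-2·(≡13), b=23^0·(≡19) mod 23; (13|23)=+1, (19|23)=-1; (−1)^{-2·0·11}·(+1)^0·(-1)^-2 = +1.
v=13: a=13^3·(≡2), b=13^1·(≡10) mod 13; (2|13)=-1, (10|13)=+1; (−1)^{3·1·6}·(-1)^1·(+1)^3 = -1.
v=2: v_2(a)=4, v_2(b)=2; units ≡ 7, 3 (mod 8); ε·ε+αω+βω = 1·1+4·1+2·0 ≡ 1  ⇒  (a,b)_2 = -1.
v=∞: -65 < 0 and -13 < 0  ⇒  (a,b)_∞ = -1.
v=29: a=29^-2·(≡23), b=29^0·(≡1) mod 29; (23|29)=+1, (1|29)=+1; (−1)^{-2·0·14}·(+1)^0·(+1)^-2 = +1.
Ram(-65, -13) = {2, 5, 13, ∞}; no ℚ_2-point on the conic.

[2, 5, 13, inf]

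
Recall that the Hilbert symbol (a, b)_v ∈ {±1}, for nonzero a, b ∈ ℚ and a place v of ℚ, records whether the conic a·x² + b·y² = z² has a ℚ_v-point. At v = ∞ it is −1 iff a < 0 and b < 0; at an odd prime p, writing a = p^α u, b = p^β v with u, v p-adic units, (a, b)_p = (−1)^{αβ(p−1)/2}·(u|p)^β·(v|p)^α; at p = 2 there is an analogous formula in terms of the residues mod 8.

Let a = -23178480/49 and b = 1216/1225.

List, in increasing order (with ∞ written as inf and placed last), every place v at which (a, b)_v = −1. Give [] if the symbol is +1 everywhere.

[13, 23]

Mod squares: a ≡ -1448655, b ≡ 19. Check v ∈ {∞, 2, 3, 5, 7, 13, 17, 19, 23}.
v=7: a=7^-2·(≡4), b=7^-2·(≡3) mod 7; (4|7)=+1, (3|7)=-1; (−1)^{-2·-2·3}·(+1)^-2·(-1)^-2 = +1.
v=19: a=19^1·(≡15), b=19^1·(≡5) mod 19; (15|19)=-1, (5|19)=+1; (−1)^{1·1·9}·(-1)^1·(+1)^1 = +1.
v=23: a=23^1·(≡18), b=23^0·(≡11) mod 23; (18|23)=+1, (11|23)=-1; (−1)^{1·0·11}·(+1)^0·(-1)^1 = -1.
v=13: a=13^1·(≡12), b=13^0·(≡11) mod 13; (12|13)=+1, (11|13)=-1; (−1)^{1·0·6}·(+1)^0·(-1)^1 = -1.
v=17: a=17^1·(≡3), b=17^0·(≡9) mod 17; (3|17)=-1, (9|17)=+1; (−1)^{1·0·8}·(-1)^0·(+1)^1 = +1.
v=2: v_2(a)=4, v_2(b)=6; units ≡ 1, 3 (mod 8); ε·ε+αω+βω = 0·1+4·1+6·0 ≡ 0  ⇒  (a,b)_2 = +1.
v=∞: -1448655 < 0 and 19 > 0  ⇒  (a,b)_∞ = +1.
v=5: a=5^1·(≡1), b=5^-2·(≡4) mod 5; (1|5)=+1, (4|5)=+1; (−1)^{1·-2·2}·(+1)^-2·(+1)^1 = +1.
v=3: a=3^1·(≡1), b=3^0·(≡1) mod 3; (1|3)=+1, (1|3)=+1; (−1)^{1·0·1}·(+1)^0·(+1)^1 = +1.
|Ram(-1448655, 19)| = 2, even; anisotropic at {13, 23}.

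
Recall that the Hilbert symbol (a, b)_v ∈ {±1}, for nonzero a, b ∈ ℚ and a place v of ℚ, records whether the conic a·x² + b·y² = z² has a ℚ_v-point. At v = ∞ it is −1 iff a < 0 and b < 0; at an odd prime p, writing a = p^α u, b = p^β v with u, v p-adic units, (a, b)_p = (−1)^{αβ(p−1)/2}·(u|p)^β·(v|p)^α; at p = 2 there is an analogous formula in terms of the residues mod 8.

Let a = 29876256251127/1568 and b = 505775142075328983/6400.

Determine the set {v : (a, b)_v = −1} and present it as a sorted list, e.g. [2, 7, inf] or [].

[2, 13]

(a, b) ≡ (286, 247) mod (ℚ^×)²; places V = {2, 3, 5, 7, 11, 13, 19, ∞}.
(a,b)_7: α=-2, u≡5; β=0, v≡2 (mod 7); (5|7)=-1, (2|7)=+1; sign (−1)^0·-1^0·+1^-2 = +1.
(a,b)_5: α=0, u≡4; β=-2, v≡3 (mod 5); (4|5)=+1, (3|5)=-1; sign (−1)^0·+1^-2·-1^0 = +1.
(a,b)_13: α=1, u≡1; β=1, v≡6 (mod 13); (1|13)=+1, (6|13)=-1; sign (−1)^0·+1^1·-1^1 = -1.
(a,b)_2: α=-5, β=-8; u≡7, v≡7 (mod 8); ε(u)ε(v)=1·1, αω(v)=-5·0, βω(u)=-8·0; sum ≡ 1  ⇒  -1.
(a,b)_3: α=14, u≡1; β=18, v≡1 (mod 3); (1|3)=+1, (1|3)=+1; sign (−1)^0·+1^18·+1^14 = +1.
(a,b)_∞: sgn(286)=+, sgn(247)=+, so +1.
(a,b)_19: α=2, u≡9; β=3, v≡3 (mod 19); (9|19)=+1, (3|19)=-1; sign (−1)^0·+1^3·-1^2 = +1.
(a,b)_11: α=3, u≡1; β=4, v≡3 (mod 11); (1|11)=+1, (3|11)=+1; sign (−1)^0·+1^4·+1^3 = +1.
(286, 247 / ℚ) ramifies at {2, 13}: a division algebra.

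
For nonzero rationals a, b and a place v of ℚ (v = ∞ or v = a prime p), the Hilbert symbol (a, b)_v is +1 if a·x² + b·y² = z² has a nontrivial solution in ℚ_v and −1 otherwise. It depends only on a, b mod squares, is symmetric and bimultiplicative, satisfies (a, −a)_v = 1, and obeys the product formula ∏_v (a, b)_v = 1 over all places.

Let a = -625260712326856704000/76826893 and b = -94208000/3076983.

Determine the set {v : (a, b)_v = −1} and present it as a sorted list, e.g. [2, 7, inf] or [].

[5, 13, 23, inf]

Mod squares: a ≡ -20930, b ≡ -1610. Check v ∈ {∞, 2, 3, 5, 7, 11, 13, 17, 23}.
v=∞: -20930 < 0 and -1610 < 0  ⇒  (a,b)_∞ = -1.
v=3: a=3^6·(≡1), b=3^-2·(≡1) mod 3; (1|3)=+1, (1|3)=+1; (−1)^{6·-2·1}·(+1)^-2·(+1)^6 = +1.
v=11: a=11^-2·(≡5), b=11^0·(≡6) mod 11; (5|11)=+1, (6|11)=-1; (−1)^{-2·0·5}·(+1)^0·(-1)^-2 = +1.
v=17: a=17^-2·(≡5), b=17^-2·(≡10) mod 17; (5|17)=-1, (10|17)=-1; (−1)^{-2·-2·8}·(-1)^-2·(-1)^-2 = +1.
v=13: a=13^-3·(≡6), b=13^-2·(≡7) mod 13; (6|13)=-1, (7|13)=-1; (−1)^{-3·-2·6}·(-1)^-2·(-1)^-3 = -1.
v=7: a=7^5·(≡3), b=7^-1·(≡4) mod 7; (3|7)=-1, (4|7)=+1; (−1)^{5·-1·3}·(-1)^-1·(+1)^5 = +1.
v=5: a=5^3·(≡1), b=5^3·(≡2) mod 5; (1|5)=+1, (2|5)=-1; (−1)^{3·3·2}·(+1)^3·(-1)^3 = -1.
v=2: v_2(a)=25, v_2(b)=15; units ≡ 7, 3 (mod 8); ε·ε+αω+βω = 1·1+25·1+15·0 ≡ 0  ⇒  (a,b)_2 = +1.
v=23: a=23^3·(≡20), b=23^1·(≡15) mod 23; (20|23)=-1, (15|23)=-1; (−1)^{3·1·11}·(-1)^1·(-1)^3 = -1.
(-20930, -1610 / ℚ) ramifies at {5, 13, 23, ∞}: a division algebra.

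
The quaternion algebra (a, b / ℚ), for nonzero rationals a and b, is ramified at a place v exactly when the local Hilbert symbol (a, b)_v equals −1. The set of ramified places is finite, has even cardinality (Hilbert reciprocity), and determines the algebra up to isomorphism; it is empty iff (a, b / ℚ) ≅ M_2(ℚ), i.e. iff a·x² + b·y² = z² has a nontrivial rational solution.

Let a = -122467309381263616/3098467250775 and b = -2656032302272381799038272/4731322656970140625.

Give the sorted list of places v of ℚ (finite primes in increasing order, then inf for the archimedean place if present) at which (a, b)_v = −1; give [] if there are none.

(a, b) ≡ (-39, -7293) mod (ℚ^×)²; places V = {2, 3, 5, 7, 11, 13, 17, 19, 23, 31, 43, 59, ∞}.
(a,b)_7: α=6, u≡6; β=10, v≡4 (mod 7); (6|7)=-1, (4|7)=+1; sign (−1)^0·-1^10·+1^6 = +1.
(a,b)_23: α=-2, u≡22; β=2, v≡11 (mod 23); (22|23)=-1, (11|23)=-1; sign (−1)^0·-1^2·-1^-2 = +1.
(a,b)_17: α=2, u≡14; β=3, v≡16 (mod 17); (14|17)=-1, (16|17)=+1; sign (−1)^0·-1^3·+1^2 = -1.
(a,b)_∞: sgn(-39)=−, sgn(-7293)=−, so -1.
(a,b)_31: α=2, u≡23; β=0, v≡29 (mod 31); (23|31)=-1, (29|31)=-1; sign (−1)^0·-1^0·-1^2 = +1.
(a,b)_5: α=-2, u≡4; β=-6, v≡2 (mod 5); (4|5)=+1, (2|5)=-1; sign (−1)^0·+1^-6·-1^-2 = +1.
(a,b)_13: α=-1, u≡12; β=1, v≡2 (mod 13); (12|13)=+1, (2|13)=-1; sign (−1)^0·+1^1·-1^-1 = -1.
(a,b)_19: α=-2, u≡8; β=-6, v≡15 (mod 19); (8|19)=-1, (15|19)=-1; sign (−1)^0·-1^-6·-1^-2 = +1.
(a,b)_11: α=4, u≡9; β=5, v≡7 (mod 11); (9|11)=+1, (7|11)=-1; sign (−1)^0·+1^5·-1^4 = +1.
(a,b)_3: α=-3, u≡2; β=3, v≡2 (mod 3); (2|3)=-1, (2|3)=-1; sign (−1)^1·-1^3·-1^-3 = -1.
(a,b)_43: α=-2, u≡10; β=-2, v≡41 (mod 43); (10|43)=+1, (41|43)=+1; sign (−1)^0·+1^-2·+1^-2 = +1.
(a,b)_2: α=8, β=6; u≡1, v≡3 (mod 8); ε(u)ε(v)=0·1, αω(v)=8·1, βω(u)=6·0; sum ≡ 0  ⇒  +1.
(a,b)_59: α=0, u≡36; β=-2, v≡10 (mod 59); (36|59)=+1, (10|59)=-1; sign (−1)^0·+1^-2·-1^0 = +1.
Ram(-39, -7293) = {3, 13, 17, ∞}; no ℚ_3-point on the conic.

[3, 13, 17, inf]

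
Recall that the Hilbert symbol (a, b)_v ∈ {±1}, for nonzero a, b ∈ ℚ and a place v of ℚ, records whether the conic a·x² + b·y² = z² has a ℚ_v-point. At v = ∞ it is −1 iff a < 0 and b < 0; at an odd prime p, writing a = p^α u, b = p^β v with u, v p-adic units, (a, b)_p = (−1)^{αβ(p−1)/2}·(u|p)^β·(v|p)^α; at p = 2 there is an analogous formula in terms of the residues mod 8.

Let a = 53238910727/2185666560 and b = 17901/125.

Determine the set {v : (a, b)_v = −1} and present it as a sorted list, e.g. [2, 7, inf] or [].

Mod squares: a ≡ 5270, b ≡ 1105. Check v ∈ {∞, 2, 3, 5, 7, 11, 13, 17, 19, 23, 31}.
v=∞: 5270 > 0 and 1105 > 0  ⇒  (a,b)_∞ = +1.
v=3: a=3^-2·(≡2), b=3^4·(≡1) mod 3; (2|3)=-1, (1|3)=+1; (−1)^{-2·4·1}·(-1)^4·(+1)^-2 = +1.
v=31: a=31^1·(≡22), b=31^0·(≡14) mod 31; (22|31)=-1, (14|31)=+1; (−1)^{1·0·15}·(-1)^0·(+1)^1 = +1.
v=13: a=13^0·(≡11), b=13^1·(≡8) mod 13; (11|13)=-1, (8|13)=-1; (−1)^{0·1·6}·(-1)^1·(-1)^0 = -1.
v=7: a=7^-2·(≡6), b=7^0·(≡5) mod 7; (6|7)=-1, (5|7)=-1; (−1)^{-2·0·3}·(-1)^0·(-1)^-2 = +1.
v=11: a=11^-2·(≡5), b=11^0·(≡1) mod 11; (5|11)=+1, (1|11)=+1; (−1)^{-2·0·5}·(+1)^0·(+1)^-2 = +1.
v=23: a=23^4·(≡3), b=23^0·(≡3) mod 23; (3|23)=+1, (3|23)=+1; (−1)^{4·0·11}·(+1)^0·(+1)^4 = +1.
v=19: a=19^2·(≡6), b=19^0·(≡2) mod 19; (6|19)=+1, (2|19)=-1; (−1)^{2·0·9}·(+1)^0·(-1)^2 = +1.
v=5: a=5^-1·(≡1), b=5^-3·(≡1) mod 5; (1|5)=+1, (1|5)=+1; (−1)^{-1·-3·2}·(+1)^-3·(+1)^-1 = +1.
v=2: v_2(a)=-13, v_2(b)=0; units ≡ 3, 1 (mod 8); ε·ε+αω+βω = 1·0+-13·0+0·1 ≡ 0  ⇒  (a,b)_2 = +1.
v=17: a=17^1·(≡1), b=17^1·(≡14) mod 17; (1|17)=+1, (14|17)=-1; (−1)^{1·1·8}·(+1)^1·(-1)^1 = -1.
|Ram(5270, 1105)| = 2, even; anisotropic at {13, 17}.

[13, 17]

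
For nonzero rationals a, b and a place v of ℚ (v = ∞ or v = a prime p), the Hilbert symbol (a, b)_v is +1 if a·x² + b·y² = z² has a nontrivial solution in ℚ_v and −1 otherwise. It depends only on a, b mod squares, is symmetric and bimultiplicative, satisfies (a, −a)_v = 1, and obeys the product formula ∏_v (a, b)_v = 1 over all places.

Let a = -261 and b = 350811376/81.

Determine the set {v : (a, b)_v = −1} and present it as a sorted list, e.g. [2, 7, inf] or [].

[2, 29]

(a, b) ≡ (-29, 31) mod (ℚ^×)²; places V = {2, 3, 29, 31, ∞}.
(a,b)_29: α=1, u≡20; β=4, v≡14 (mod 29); (20|29)=+1, (14|29)=-1; sign (−1)^0·+1^4·-1^1 = -1.
(a,b)_3: α=2, u≡1; β=-4, v≡1 (mod 3); (1|3)=+1, (1|3)=+1; sign (−1)^0·+1^-4·+1^2 = +1.
(a,b)_∞: sgn(-29)=−, sgn(31)=+, so +1.
(a,b)_2: α=0, β=4; u≡3, v≡7 (mod 8); ε(u)ε(v)=1·1, αω(v)=0·0, βω(u)=4·1; sum ≡ 1  ⇒  -1.
(a,b)_31: α=0, u≡18; β=1, v≡20 (mod 31); (18|31)=+1, (20|31)=+1; sign (−1)^0·+1^1·+1^0 = +1.
|Ram(-29, 31)| = 2, even; anisotropic at {2, 29}.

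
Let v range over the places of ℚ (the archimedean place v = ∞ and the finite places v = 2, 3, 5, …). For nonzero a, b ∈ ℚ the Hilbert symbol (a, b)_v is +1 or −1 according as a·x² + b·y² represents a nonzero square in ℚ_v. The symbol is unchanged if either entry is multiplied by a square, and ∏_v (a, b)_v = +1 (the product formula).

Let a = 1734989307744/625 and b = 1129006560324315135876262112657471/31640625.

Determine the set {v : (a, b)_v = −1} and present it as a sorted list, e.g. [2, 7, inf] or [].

(a, b) ≡ (2302806, 11897831) mod (ℚ^×)²; places V = {2, 3, 5, 7, 11, 23, 31, 37, 41, ∞}.
(a,b)_41: α=1, u≡5; β=3, v≡38 (mod 41); (5|41)=+1, (38|41)=-1; sign (−1)^0·+1^3·-1^1 = -1.
(a,b)_5: α=-4, u≡4; β=-8, v≡1 (mod 5); (4|5)=+1, (1|5)=+1; sign (−1)^0·+1^-8·+1^-4 = +1.
(a,b)_∞: sgn(2302806)=+, sgn(11897831)=+, so +1.
(a,b)_11: α=1, u≡3; β=5, v≡7 (mod 11); (3|11)=+1, (7|11)=-1; sign (−1)^1·+1^5·-1^1 = +1.
(a,b)_37: α=1, u≡7; β=3, v≡28 (mod 37); (7|37)=+1, (28|37)=+1; sign (−1)^0·+1^3·+1^1 = +1.
(a,b)_2: α=5, β=0; u≡3, v≡7 (mod 8); ε(u)ε(v)=1·1, αω(v)=5·0, βω(u)=0·1; sum ≡ 1  ⇒  -1.
(a,b)_3: α=1, u≡1; β=-4, v≡2 (mod 3); (1|3)=+1, (2|3)=-1; sign (−1)^0·+1^-4·-1^1 = -1.
(a,b)_23: α=1, u≡4; β=3, v≡18 (mod 23); (4|23)=+1, (18|23)=+1; sign (−1)^1·+1^3·+1^1 = -1.
(a,b)_31: α=2, u≡16; β=5, v≡24 (mod 31); (16|31)=+1, (24|31)=-1; sign (−1)^0·+1^5·-1^2 = +1.
(a,b)_7: α=2, u≡4; β=8, v≡2 (mod 7); (4|7)=+1, (2|7)=+1; sign (−1)^0·+1^8·+1^2 = +1.
(2302806, 11897831 / ℚ) ramifies at {2, 3, 23, 41}: a division algebra.

[2, 3, 23, 41]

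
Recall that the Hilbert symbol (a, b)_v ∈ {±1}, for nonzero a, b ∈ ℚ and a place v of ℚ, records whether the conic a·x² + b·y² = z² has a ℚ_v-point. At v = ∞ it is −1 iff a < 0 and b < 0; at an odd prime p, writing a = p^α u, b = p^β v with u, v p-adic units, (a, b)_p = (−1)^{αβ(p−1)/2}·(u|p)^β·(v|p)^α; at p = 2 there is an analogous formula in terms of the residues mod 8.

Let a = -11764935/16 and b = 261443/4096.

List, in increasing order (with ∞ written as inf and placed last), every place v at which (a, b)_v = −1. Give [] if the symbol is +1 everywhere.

Mod squares: a ≡ -7735, b ≡ 1547. Check v ∈ {∞, 2, 3, 5, 7, 13, 17}.
v=17: a=17^1·(≡2), b=17^1·(≡6) mod 17; (2|17)=+1, (6|17)=-1; (−1)^{1·1·8}·(+1)^1·(-1)^1 = -1.
v=∞: -7735 < 0 and 1547 > 0  ⇒  (a,b)_∞ = +1.
v=5: a=5^1·(≡3), b=5^0·(≡3) mod 5; (3|5)=-1, (3|5)=-1; (−1)^{1·0·2}·(-1)^0·(-1)^1 = -1.
v=3: a=3^2·(≡2), b=3^0·(≡2) mod 3; (2|3)=-1, (2|3)=-1; (−1)^{2·0·1}·(-1)^0·(-1)^2 = +1.
v=2: v_2(a)=-4, v_2(b)=-12; units ≡ 1, 3 (mod 8); ε·ε+αω+βω = 0·1+-4·1+-12·0 ≡ 0  ⇒  (a,b)_2 = +1.
v=7: a=7^1·(≡1), b=7^1·(≡4) mod 7; (1|7)=+1, (4|7)=+1; (−1)^{1·1·3}·(+1)^1·(+1)^1 = -1.
v=13: a=13^3·(≡9), b=13^3·(≡2) mod 13; (9|13)=+1, (2|13)=-1; (−1)^{3·3·6}·(+1)^3·(-1)^3 = -1.
Ram(-7735, 1547) = {5, 7, 13, 17}; no ℚ_5-point on the conic.

[5, 7, 13, 17]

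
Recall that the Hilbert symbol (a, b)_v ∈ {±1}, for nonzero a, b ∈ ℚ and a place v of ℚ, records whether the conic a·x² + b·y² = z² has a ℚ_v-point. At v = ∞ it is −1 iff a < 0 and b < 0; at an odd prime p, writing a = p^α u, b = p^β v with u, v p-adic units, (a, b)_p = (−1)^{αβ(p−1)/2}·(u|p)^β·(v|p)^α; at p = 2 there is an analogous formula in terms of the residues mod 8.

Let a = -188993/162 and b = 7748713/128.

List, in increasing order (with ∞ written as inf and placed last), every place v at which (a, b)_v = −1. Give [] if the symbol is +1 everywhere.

(a, b) ≡ (-7714, 316274) mod (ℚ^×)²; places V = {2, 3, 7, 19, 29, 41, ∞}.
(a,b)_29: α=1, u≡9; β=1, v≡21 (mod 29); (9|29)=+1, (21|29)=-1; sign (−1)^0·+1^1·-1^1 = -1.
(a,b)_41: α=0, u≡12; β=1, v≡13 (mod 41); (12|41)=-1, (13|41)=-1; sign (−1)^0·-1^1·-1^0 = -1.
(a,b)_19: α=1, u≡18; β=1, v≡13 (mod 19); (18|19)=-1, (13|19)=-1; sign (−1)^1·-1^1·-1^1 = -1.
(a,b)_3: α=-4, u≡2; β=0, v≡2 (mod 3); (2|3)=-1, (2|3)=-1; sign (−1)^0·-1^0·-1^-4 = +1.
(a,b)_7: α=3, u≡2; β=3, v≡1 (mod 7); (2|7)=+1, (1|7)=+1; sign (−1)^1·+1^3·+1^3 = -1.
(a,b)_∞: sgn(-7714)=−, sgn(316274)=+, so +1.
(a,b)_2: α=-1, β=-7; u≡7, v≡1 (mod 8); ε(u)ε(v)=1·0, αω(v)=-1·0, βω(u)=-7·0; sum ≡ 0  ⇒  +1.
|Ram(-7714, 316274)| = 4, even; anisotropic at {7, 19, 29, 41}.

[7, 19, 29, 41]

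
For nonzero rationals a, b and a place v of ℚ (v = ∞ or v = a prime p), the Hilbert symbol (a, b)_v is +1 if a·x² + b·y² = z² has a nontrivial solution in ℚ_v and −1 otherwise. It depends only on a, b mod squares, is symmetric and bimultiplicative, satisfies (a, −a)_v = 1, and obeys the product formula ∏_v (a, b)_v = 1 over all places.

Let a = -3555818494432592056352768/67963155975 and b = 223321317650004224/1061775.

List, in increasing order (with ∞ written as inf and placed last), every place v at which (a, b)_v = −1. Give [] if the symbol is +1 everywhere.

Mod squares: a ≡ -788307, b ≡ 29167359. Check v ∈ {∞, 2, 3, 5, 7, 11, 13, 17, 23, 29, 37, 41}.
v=13: a=13^-1·(≡6), b=13^-1·(≡3) mod 13; (6|13)=-1, (3|13)=+1; (−1)^{-1·-1·6}·(-1)^-1·(+1)^-1 = -1.
v=3: a=3^-3·(≡1), b=3^-3·(≡2) mod 3; (1|3)=+1, (2|3)=-1; (−1)^{-3·-3·1}·(+1)^-3·(-1)^-3 = +1.
v=17: a=17^3·(≡6), b=17^3·(≡4) mod 17; (6|17)=-1, (4|17)=+1; (−1)^{3·3·8}·(-1)^3·(+1)^3 = -1.
v=∞: -788307 < 0 and 29167359 > 0  ⇒  (a,b)_∞ = +1.
v=41: a=41^5·(≡8), b=41^3·(≡18) mod 41; (8|41)=+1, (18|41)=+1; (−1)^{5·3·20}·(+1)^3·(+1)^5 = +1.
v=2: v_2(a)=16, v_2(b)=8; units ≡ 5, 7 (mod 8); ε·ε+αω+βω = 0·1+16·0+8·1 ≡ 0  ⇒  (a,b)_2 = +1.
v=7: a=7^4·(≡6), b=7^4·(≡1) mod 7; (6|7)=-1, (1|7)=+1; (−1)^{4·4·3}·(-1)^4·(+1)^4 = +1.
v=5: a=5^-2·(≡3), b=5^-2·(≡4) mod 5; (3|5)=-1, (4|5)=+1; (−1)^{-2·-2·2}·(-1)^-2·(+1)^-2 = +1.
v=23: a=23^-2·(≡8), b=23^0·(≡6) mod 23; (8|23)=+1, (6|23)=+1; (−1)^{-2·0·11}·(+1)^0·(+1)^-2 = +1.
v=29: a=29^1·(≡17), b=29^1·(≡25) mod 29; (17|29)=-1, (25|29)=+1; (−1)^{1·1·14}·(-1)^1·(+1)^1 = -1.
v=11: a=11^-4·(≡6), b=11^-2·(≡3) mod 11; (6|11)=-1, (3|11)=+1; (−1)^{-4·-2·5}·(-1)^-2·(+1)^-4 = +1.
v=37: a=37^2·(≡2), b=37^1·(≡20) mod 37; (2|37)=-1, (20|37)=-1; (−1)^{2·1·18}·(-1)^1·(-1)^2 = -1.
|Ram(-788307, 29167359)| = 4, even; anisotropic at {13, 17, 29, 37}.

[13, 17, 29, 37]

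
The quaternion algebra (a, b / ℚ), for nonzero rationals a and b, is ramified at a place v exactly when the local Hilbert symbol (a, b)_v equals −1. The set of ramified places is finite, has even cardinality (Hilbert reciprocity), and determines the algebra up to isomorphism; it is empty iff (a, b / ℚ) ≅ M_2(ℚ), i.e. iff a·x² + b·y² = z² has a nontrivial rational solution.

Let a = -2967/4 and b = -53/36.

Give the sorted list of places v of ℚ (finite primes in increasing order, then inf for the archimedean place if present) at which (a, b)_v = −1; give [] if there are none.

Mod squares: a ≡ -2967, b ≡ -53. Check v ∈ {∞, 2, 3, 23, 43, 53}.
v=53: a=53^0·(≡40), b=53^1·(≡25) mod 53; (40|53)=+1, (25|53)=+1; (−1)^{0·1·26}·(+1)^1·(+1)^0 = +1.
v=43: a=43^1·(≡15), b=43^0·(≡26) mod 43; (15|43)=+1, (26|43)=-1; (−1)^{1·0·21}·(+1)^0·(-1)^1 = -1.
v=23: a=23^1·(≡8), b=23^0·(≡3) mod 23; (8|23)=+1, (3|23)=+1; (−1)^{1·0·11}·(+1)^0·(+1)^1 = +1.
v=∞: -2967 < 0 and -53 < 0  ⇒  (a,b)_∞ = -1.
v=2: v_2(a)=-2, v_2(b)=-2; units ≡ 1, 3 (mod 8); ε·ε+αω+βω = 0·1+-2·1+-2·0 ≡ 0  ⇒  (a,b)_2 = +1.
v=3: a=3^1·(≡1), b=3^-2·(≡1) mod 3; (1|3)=+1, (1|3)=+1; (−1)^{1·-2·1}·(+1)^-2·(+1)^1 = +1.
|Ram(-2967, -53)| = 2, even; anisotropic at {43, ∞}.

[43, inf]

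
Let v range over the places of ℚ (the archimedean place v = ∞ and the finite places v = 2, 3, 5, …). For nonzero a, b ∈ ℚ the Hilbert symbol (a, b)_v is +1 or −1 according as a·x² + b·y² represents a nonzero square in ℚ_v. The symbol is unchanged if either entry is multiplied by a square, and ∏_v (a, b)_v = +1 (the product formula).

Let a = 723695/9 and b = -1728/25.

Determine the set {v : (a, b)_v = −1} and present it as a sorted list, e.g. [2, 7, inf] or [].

(a, b) ≡ (723695, -3) mod (ℚ^×)²; places V = {2, 3, 5, 7, 23, 29, 31, ∞}.
(a,b)_29: α=1, u≡21; β=0, v≡26 (mod 29); (21|29)=-1, (26|29)=-1; sign (−1)^0·-1^0·-1^1 = -1.
(a,b)_∞: sgn(723695)=+, sgn(-3)=−, so +1.
(a,b)_7: α=1, u≡1; β=0, v≡2 (mod 7); (1|7)=+1, (2|7)=+1; sign (−1)^0·+1^0·+1^1 = +1.
(a,b)_23: α=1, u≡18; β=0, v≡10 (mod 23); (18|23)=+1, (10|23)=-1; sign (−1)^0·+1^0·-1^1 = -1.
(a,b)_2: α=0, β=6; u≡7, v≡5 (mod 8); ε(u)ε(v)=1·0, αω(v)=0·1, βω(u)=6·0; sum ≡ 0  ⇒  +1.
(a,b)_3: α=-2, u≡2; β=3, v≡2 (mod 3); (2|3)=-1, (2|3)=-1; sign (−1)^0·-1^3·-1^-2 = -1.
(a,b)_5: α=1, u≡1; β=-2, v≡2 (mod 5); (1|5)=+1, (2|5)=-1; sign (−1)^0·+1^-2·-1^1 = -1.
(a,b)_31: α=1, u≡14; β=0, v≡9 (mod 31); (14|31)=+1, (9|31)=+1; sign (−1)^0·+1^0·+1^1 = +1.
|Ram(723695, -3)| = 4, even; anisotropic at {3, 5, 23, 29}.

[3, 5, 23, 29]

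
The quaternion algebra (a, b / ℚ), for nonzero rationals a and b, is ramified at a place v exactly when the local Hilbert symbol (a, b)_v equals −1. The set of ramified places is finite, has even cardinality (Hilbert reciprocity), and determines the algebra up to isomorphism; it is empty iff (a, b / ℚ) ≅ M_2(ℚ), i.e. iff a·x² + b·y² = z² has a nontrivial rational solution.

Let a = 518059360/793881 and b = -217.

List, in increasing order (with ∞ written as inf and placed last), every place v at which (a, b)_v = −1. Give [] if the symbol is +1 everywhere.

[2, 5]

Mod squares: a ≡ 3910, b ≡ -217. Check v ∈ {∞, 2, 3, 5, 7, 11, 13, 17, 23, 31}.
v=31: a=31^0·(≡4), b=31^1·(≡24) mod 31; (4|31)=+1, (24|31)=-1; (−1)^{0·1·15}·(+1)^1·(-1)^0 = +1.
v=5: a=5^1·(≡2), b=5^0·(≡3) mod 5; (2|5)=-1, (3|5)=-1; (−1)^{1·0·2}·(-1)^0·(-1)^1 = -1.
v=∞: 3910 > 0 and -217 < 0  ⇒  (a,b)_∞ = +1.
v=2: v_2(a)=5, v_2(b)=0; units ≡ 3, 7 (mod 8); ε·ε+αω+βω = 1·1+5·0+0·1 ≡ 1  ⇒  (a,b)_2 = -1.
v=7: a=7^2·(≡2), b=7^1·(≡4) mod 7; (2|7)=+1, (4|7)=+1; (−1)^{2·1·3}·(+1)^1·(+1)^2 = +1.
v=17: a=17^1·(≡9), b=17^0·(≡4) mod 17; (9|17)=+1, (4|17)=+1; (−1)^{1·0·8}·(+1)^0·(+1)^1 = +1.
v=23: a=23^1·(≡4), b=23^0·(≡13) mod 23; (4|23)=+1, (13|23)=+1; (−1)^{1·0·11}·(+1)^0·(+1)^1 = +1.
v=11: a=11^-2·(≡1), b=11^0·(≡3) mod 11; (1|11)=+1, (3|11)=+1; (−1)^{-2·0·5}·(+1)^0·(+1)^-2 = +1.
v=3: a=3^-8·(≡1), b=3^0·(≡2) mod 3; (1|3)=+1, (2|3)=-1; (−1)^{-8·0·1}·(+1)^0·(-1)^-8 = +1.
v=13: a=13^2·(≡4), b=13^0·(≡4) mod 13; (4|13)=+1, (4|13)=+1; (−1)^{2·0·6}·(+1)^0·(+1)^2 = +1.
Ram(3910, -217) = {2, 5}; no ℚ_2-point on the conic.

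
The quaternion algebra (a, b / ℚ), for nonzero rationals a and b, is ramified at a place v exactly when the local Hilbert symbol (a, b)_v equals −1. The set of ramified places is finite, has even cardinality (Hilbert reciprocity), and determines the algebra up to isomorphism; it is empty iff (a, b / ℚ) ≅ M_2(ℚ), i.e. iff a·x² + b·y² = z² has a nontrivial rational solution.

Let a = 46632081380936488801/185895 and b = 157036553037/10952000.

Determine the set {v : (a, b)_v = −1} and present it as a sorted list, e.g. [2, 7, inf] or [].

Mod squares: a ≡ 68544255, b ≡ 130065. Check v ∈ {∞, 2, 3, 5, 7, 13, 17, 23, 29, 31, 37}.
v=37: a=37^0·(≡26), b=37^-2·(≡10) mod 37; (26|37)=+1, (10|37)=+1; (−1)^{0·-2·18}·(+1)^-2·(+1)^0 = +1.
v=∞: 68544255 > 0 and 130065 > 0  ⇒  (a,b)_∞ = +1.
v=29: a=29^3·(≡8), b=29^1·(≡15) mod 29; (8|29)=-1, (15|29)=-1; (−1)^{3·1·14}·(-1)^1·(-1)^3 = +1.
v=17: a=17^-1·(≡7), b=17^0·(≡1) mod 17; (7|17)=-1, (1|17)=+1; (−1)^{-1·0·8}·(-1)^0·(+1)^-1 = +1.
v=23: a=23^3·(≡4), b=23^1·(≡14) mod 23; (4|23)=+1, (14|23)=-1; (−1)^{3·1·11}·(+1)^1·(-1)^3 = +1.
v=5: a=5^-1·(≡4), b=5^-3·(≡2) mod 5; (4|5)=+1, (2|5)=-1; (−1)^{-1·-3·2}·(+1)^-3·(-1)^-1 = -1.
v=3: a=3^-7·(≡1), b=3^7·(≡2) mod 3; (1|3)=+1, (2|3)=-1; (−1)^{-7·7·1}·(+1)^7·(-1)^-7 = +1.
v=2: v_2(a)=0, v_2(b)=-6; units ≡ 7, 1 (mod 8); ε·ε+αω+βω = 1·0+0·0+-6·0 ≡ 0  ⇒  (a,b)_2 = +1.
v=31: a=31^3·(≡29), b=31^0·(≡7) mod 31; (29|31)=-1, (7|31)=+1; (−1)^{3·0·15}·(-1)^0·(+1)^3 = +1.
v=7: a=7^4·(≡5), b=7^2·(≡5) mod 7; (5|7)=-1, (5|7)=-1; (−1)^{4·2·3}·(-1)^2·(-1)^4 = +1.
v=13: a=13^3·(≡4), b=13^3·(≡6) mod 13; (4|13)=+1, (6|13)=-1; (−1)^{3·3·6}·(+1)^3·(-1)^3 = -1.
|Ram(68544255, 130065)| = 2, even; anisotropic at {5, 13}.

[5, 13]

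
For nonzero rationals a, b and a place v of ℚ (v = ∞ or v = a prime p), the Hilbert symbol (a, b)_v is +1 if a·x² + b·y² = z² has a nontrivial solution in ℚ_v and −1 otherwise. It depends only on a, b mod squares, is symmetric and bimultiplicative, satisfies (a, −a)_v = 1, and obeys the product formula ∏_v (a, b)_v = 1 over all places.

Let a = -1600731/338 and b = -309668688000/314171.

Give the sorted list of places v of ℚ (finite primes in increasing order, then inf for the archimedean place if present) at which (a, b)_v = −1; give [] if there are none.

(a, b) ≡ (-355718, -655270) mod (ℚ^×)²; places V = {2, 3, 5, 7, 11, 13, 19, 23, 37, ∞}.
(a,b)_3: α=2, u≡1; β=2, v≡2 (mod 3); (1|3)=+1, (2|3)=-1; sign (−1)^0·+1^2·-1^2 = +1.
(a,b)_7: α=0, u≡4; β=1, v≡2 (mod 7); (4|7)=+1, (2|7)=+1; sign (−1)^0·+1^1·+1^0 = +1.
(a,b)_5: α=0, u≡3; β=3, v≡1 (mod 5); (3|5)=-1, (1|5)=+1; sign (−1)^0·-1^3·+1^0 = -1.
(a,b)_37: α=1, u≡35; β=1, v≡31 (mod 37); (35|37)=-1, (31|37)=-1; sign (−1)^0·-1^1·-1^1 = +1.
(a,b)_23: α=1, u≡13; β=1, v≡14 (mod 23); (13|23)=+1, (14|23)=-1; sign (−1)^1·+1^1·-1^1 = +1.
(a,b)_13: α=-2, u≡12; β=-4, v≡11 (mod 13); (12|13)=+1, (11|13)=-1; sign (−1)^0·+1^-4·-1^-2 = +1.
(a,b)_19: α=1, u≡15; β=2, v≡8 (mod 19); (15|19)=-1, (8|19)=-1; sign (−1)^0·-1^2·-1^1 = -1.
(a,b)_∞: sgn(-355718)=−, sgn(-655270)=−, so -1.
(a,b)_2: α=-1, β=7; u≡5, v≡5 (mod 8); ε(u)ε(v)=0·0, αω(v)=-1·1, βω(u)=7·1; sum ≡ 0  ⇒  +1.
(a,b)_11: α=1, u≡8; β=-1, v≡2 (mod 11); (8|11)=-1, (2|11)=-1; sign (−1)^1·-1^-1·-1^1 = -1.
(-355718, -655270 / ℚ) ramifies at {5, 11, 19, ∞}: a division algebra.

[5, 11, 19, inf]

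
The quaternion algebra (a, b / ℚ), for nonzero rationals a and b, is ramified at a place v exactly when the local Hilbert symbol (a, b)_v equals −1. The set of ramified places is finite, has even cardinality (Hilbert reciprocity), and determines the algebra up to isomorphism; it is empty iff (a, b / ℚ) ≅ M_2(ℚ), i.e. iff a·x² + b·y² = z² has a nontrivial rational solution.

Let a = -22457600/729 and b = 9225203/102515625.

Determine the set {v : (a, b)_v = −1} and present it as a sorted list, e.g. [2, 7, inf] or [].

[2, 17]

(a, b) ≡ (-29, 323) mod (ℚ^×)²; places V = {2, 3, 5, 11, 13, 17, 19, 29, ∞}.
(a,b)_2: α=8, β=0; u≡3, v≡3 (mod 8); ε(u)ε(v)=1·1, αω(v)=8·1, βω(u)=0·1; sum ≡ 1  ⇒  -1.
(a,b)_5: α=2, u≡4; β=-6, v≡3 (mod 5); (4|5)=+1, (3|5)=-1; sign (−1)^0·+1^-6·-1^2 = +1.
(a,b)_∞: sgn(-29)=−, sgn(323)=+, so +1.
(a,b)_13: α=0, u≡4; β=4, v≡6 (mod 13); (4|13)=+1, (6|13)=-1; sign (−1)^0·+1^4·-1^0 = +1.
(a,b)_19: α=0, u≡11; β=1, v≡17 (mod 19); (11|19)=+1, (17|19)=+1; sign (−1)^0·+1^1·+1^0 = +1.
(a,b)_11: α=2, u≡1; β=0, v≡3 (mod 11); (1|11)=+1, (3|11)=+1; sign (−1)^0·+1^0·+1^2 = +1.
(a,b)_17: α=0, u≡11; β=1, v≡16 (mod 17); (11|17)=-1, (16|17)=+1; sign (−1)^0·-1^1·+1^0 = -1.
(a,b)_29: α=1, u≡4; β=0, v≡28 (mod 29); (4|29)=+1, (28|29)=+1; sign (−1)^0·+1^0·+1^1 = +1.
(a,b)_3: α=-6, u≡1; β=-8, v≡2 (mod 3); (1|3)=+1, (2|3)=-1; sign (−1)^0·+1^-8·-1^-6 = +1.
|Ram(-29, 323)| = 2, even; anisotropic at {2, 17}.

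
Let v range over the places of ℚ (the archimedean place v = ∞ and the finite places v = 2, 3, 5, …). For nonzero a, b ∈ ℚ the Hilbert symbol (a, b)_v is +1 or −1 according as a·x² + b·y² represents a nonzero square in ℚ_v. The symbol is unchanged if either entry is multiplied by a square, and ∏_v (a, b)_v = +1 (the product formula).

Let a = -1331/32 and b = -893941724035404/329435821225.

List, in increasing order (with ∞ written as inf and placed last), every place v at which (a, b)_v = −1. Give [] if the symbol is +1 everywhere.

Mod squares: a ≡ -22, b ≡ -46139. Check v ∈ {∞, 2, 3, 5, 7, 11, 19, 23, 29, 31, 37, 43}.
v=∞: -22 < 0 and -46139 < 0  ⇒  (a,b)_∞ = -1.
v=37: a=37^0·(≡22), b=37^3·(≡27) mod 37; (22|37)=-1, (27|37)=+1; (−1)^{0·3·18}·(-1)^3·(+1)^0 = -1.
v=19: a=19^0·(≡16), b=19^2·(≡15) mod 19; (16|19)=+1, (15|19)=-1; (−1)^{0·2·9}·(+1)^2·(-1)^0 = +1.
v=31: a=31^0·(≡2), b=31^-2·(≡5) mod 31; (2|31)=+1, (5|31)=+1; (−1)^{0·-2·15}·(+1)^-2·(+1)^0 = +1.
v=3: a=3^0·(≡2), b=3^4·(≡1) mod 3; (2|3)=-1, (1|3)=+1; (−1)^{0·4·1}·(-1)^4·(+1)^0 = +1.
v=29: a=29^0·(≡1), b=29^1·(≡16) mod 29; (1|29)=+1, (16|29)=+1; (−1)^{0·1·14}·(+1)^1·(+1)^0 = +1.
v=43: a=43^0·(≡35), b=43^1·(≡18) mod 43; (35|43)=+1, (18|43)=-1; (−1)^{0·1·21}·(+1)^1·(-1)^0 = +1.
v=7: a=7^0·(≡5), b=7^-2·(≡6) mod 7; (5|7)=-1, (6|7)=-1; (−1)^{0·-2·3}·(-1)^-2·(-1)^0 = +1.
v=5: a=5^0·(≡2), b=5^-2·(≡4) mod 5; (2|5)=-1, (4|5)=+1; (−1)^{0·-2·2}·(-1)^-2·(+1)^0 = +1.
v=11: a=11^3·(≡1), b=11^2·(≡6) mod 11; (1|11)=+1, (6|11)=-1; (−1)^{3·2·5}·(+1)^2·(-1)^3 = -1.
v=23: a=23^0·(≡8), b=23^-4·(≡17) mod 23; (8|23)=+1, (17|23)=-1; (−1)^{0·-4·11}·(+1)^-4·(-1)^0 = +1.
v=2: v_2(a)=-5, v_2(b)=2; units ≡ 5, 5 (mod 8); ε·ε+αω+βω = 0·0+-5·1+2·1 ≡ 1  ⇒  (a,b)_2 = -1.
(-22, -46139 / ℚ) ramifies at {2, 11, 37, ∞}: a division algebra.

[2, 11, 37, inf]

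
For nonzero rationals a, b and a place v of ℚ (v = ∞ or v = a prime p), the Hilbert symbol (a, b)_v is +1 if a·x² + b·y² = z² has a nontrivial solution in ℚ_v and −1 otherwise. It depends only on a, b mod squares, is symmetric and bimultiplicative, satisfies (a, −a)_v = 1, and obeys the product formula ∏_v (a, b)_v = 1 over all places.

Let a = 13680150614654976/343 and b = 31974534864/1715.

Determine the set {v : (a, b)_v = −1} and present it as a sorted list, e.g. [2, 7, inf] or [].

[2, 5, 7, 17, 23, 41]

(a, b) ≡ (7, 10660615) mod (ℚ^×)²; places V = {2, 3, 5, 7, 17, 19, 23, 41, ∞}.
(a,b)_3: α=2, u≡1; β=8, v≡1 (mod 3); (1|3)=+1, (1|3)=+1; sign (−1)^0·+1^8·+1^2 = +1.
(a,b)_∞: sgn(7)=+, sgn(10660615)=+, so +1.
(a,b)_5: α=0, u≡2; β=-1, v≡3 (mod 5); (2|5)=-1, (3|5)=-1; sign (−1)^0·-1^-1·-1^0 = -1.
(a,b)_23: α=2, u≡20; β=1, v≡2 (mod 23); (20|23)=-1, (2|23)=+1; sign (−1)^0·-1^1·+1^2 = -1.
(a,b)_7: α=-3, u≡4; β=-3, v≡4 (mod 7); (4|7)=+1, (4|7)=+1; sign (−1)^1·+1^-3·+1^-3 = -1.
(a,b)_17: α=2, u≡5; β=1, v≡9 (mod 17); (5|17)=-1, (9|17)=+1; sign (−1)^0·-1^1·+1^2 = -1.
(a,b)_2: α=14, β=4; u≡7, v≡7 (mod 8); ε(u)ε(v)=1·1, αω(v)=14·0, βω(u)=4·0; sum ≡ 1  ⇒  -1.
(a,b)_41: α=2, u≡17; β=1, v≡11 (mod 41); (17|41)=-1, (11|41)=-1; sign (−1)^0·-1^1·-1^2 = -1.
(a,b)_19: α=2, u≡1; β=1, v≡18 (mod 19); (1|19)=+1, (18|19)=-1; sign (−1)^0·+1^1·-1^2 = +1.
|Ram(7, 10660615)| = 6, even; anisotropic at {2, 5, 7, 17, 23, 41}.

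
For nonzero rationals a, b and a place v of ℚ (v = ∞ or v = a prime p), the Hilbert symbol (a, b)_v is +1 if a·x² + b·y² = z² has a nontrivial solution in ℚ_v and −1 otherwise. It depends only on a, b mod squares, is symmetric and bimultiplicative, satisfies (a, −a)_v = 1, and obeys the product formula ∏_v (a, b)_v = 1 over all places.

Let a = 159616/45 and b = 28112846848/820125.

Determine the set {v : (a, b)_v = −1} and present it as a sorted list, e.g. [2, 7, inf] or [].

[2, 5, 29, 43]

(a, b) ≡ (12470, 290) mod (ℚ^×)²; places V = {2, 3, 5, 29, 43, ∞}.
(a,b)_3: α=-2, u≡2; β=-8, v≡2 (mod 3); (2|3)=-1, (2|3)=-1; sign (−1)^0·-1^-8·-1^-2 = +1.
(a,b)_5: α=-1, u≡4; β=-3, v≡3 (mod 5); (4|5)=+1, (3|5)=-1; sign (−1)^0·+1^-3·-1^-1 = -1.
(a,b)_2: α=7, β=19; u≡3, v≡1 (mod 8); ε(u)ε(v)=1·0, αω(v)=7·0, βω(u)=19·1; sum ≡ 1  ⇒  -1.
(a,b)_29: α=1, u≡25; β=1, v≡10 (mod 29); (25|29)=+1, (10|29)=-1; sign (−1)^0·+1^1·-1^1 = -1.
(a,b)_∞: sgn(12470)=+, sgn(290)=+, so +1.
(a,b)_43: α=1, u≡7; β=2, v≡32 (mod 43); (7|43)=-1, (32|43)=-1; sign (−1)^0·-1^2·-1^1 = -1.
(12470, 290 / ℚ) ramifies at {2, 5, 29, 43}: a division algebra.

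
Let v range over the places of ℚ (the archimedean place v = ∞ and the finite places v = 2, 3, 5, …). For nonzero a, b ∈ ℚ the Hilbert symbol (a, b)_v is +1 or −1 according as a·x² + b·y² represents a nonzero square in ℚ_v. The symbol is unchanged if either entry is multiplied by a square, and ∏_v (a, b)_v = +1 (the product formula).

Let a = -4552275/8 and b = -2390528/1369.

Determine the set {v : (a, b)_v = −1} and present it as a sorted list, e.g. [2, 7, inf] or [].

Mod squares: a ≡ -364182, b ≡ -9338. Check v ∈ {∞, 2, 3, 5, 7, 13, 23, 29, 37}.
v=23: a=23^1·(≡16), b=23^1·(≡2) mod 23; (16|23)=+1, (2|23)=+1; (−1)^{1·1·11}·(+1)^1·(+1)^1 = -1.
v=3: a=3^1·(≡1), b=3^0·(≡1) mod 3; (1|3)=+1, (1|3)=+1; (−1)^{1·0·1}·(+1)^0·(+1)^1 = +1.
v=5: a=5^2·(≡3), b=5^0·(≡3) mod 5; (3|5)=-1, (3|5)=-1; (−1)^{2·0·2}·(-1)^0·(-1)^2 = +1.
v=37: a=37^0·(≡21), b=37^-2·(≡5) mod 37; (21|37)=+1, (5|37)=-1; (−1)^{0·-2·18}·(+1)^-2·(-1)^0 = +1.
v=7: a=7^1·(≡3), b=7^1·(≡3) mod 7; (3|7)=-1, (3|7)=-1; (−1)^{1·1·3}·(-1)^1·(-1)^1 = -1.
v=∞: -364182 < 0 and -9338 < 0  ⇒  (a,b)_∞ = -1.
v=29: a=29^1·(≡22), b=29^1·(≡17) mod 29; (22|29)=+1, (17|29)=-1; (−1)^{1·1·14}·(+1)^1·(-1)^1 = -1.
v=2: v_2(a)=-3, v_2(b)=9; units ≡ 5, 3 (mod 8); ε·ε+αω+βω = 0·1+-3·1+9·1 ≡ 0  ⇒  (a,b)_2 = +1.
v=13: a=13^1·(≡4), b=13^0·(≡4) mod 13; (4|13)=+1, (4|13)=+1; (−1)^{1·0·6}·(+1)^0·(+1)^1 = +1.
Ram(-364182, -9338) = {7, 23, 29, ∞}; no ℚ_7-point on the conic.

[7, 23, 29, inf]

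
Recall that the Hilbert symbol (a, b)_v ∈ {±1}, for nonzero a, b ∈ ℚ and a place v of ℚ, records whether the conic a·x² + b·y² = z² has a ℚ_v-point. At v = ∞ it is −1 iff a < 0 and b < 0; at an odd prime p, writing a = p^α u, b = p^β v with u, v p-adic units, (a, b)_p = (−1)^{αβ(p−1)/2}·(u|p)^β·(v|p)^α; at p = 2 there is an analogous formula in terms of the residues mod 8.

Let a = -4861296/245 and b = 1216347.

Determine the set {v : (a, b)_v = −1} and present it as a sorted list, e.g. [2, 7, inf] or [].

[5, 11, 29, 31]

Mod squares: a ≡ -155, b ≡ 1216347. Check v ∈ {∞, 2, 3, 5, 7, 11, 29, 31, 41}.
v=2: v_2(a)=4, v_2(b)=0; units ≡ 5, 3 (mod 8); ε·ε+αω+βω = 0·1+4·1+0·1 ≡ 0  ⇒  (a,b)_2 = +1.
v=3: a=3^4·(≡1), b=3^1·(≡2) mod 3; (1|3)=+1, (2|3)=-1; (−1)^{4·1·1}·(+1)^1·(-1)^4 = +1.
v=7: a=7^-2·(≡3), b=7^0·(≡6) mod 7; (3|7)=-1, (6|7)=-1; (−1)^{-2·0·3}·(-1)^0·(-1)^-2 = +1.
v=31: a=31^1·(≡6), b=31^1·(≡22) mod 31; (6|31)=-1, (22|31)=-1; (−1)^{1·1·15}·(-1)^1·(-1)^1 = -1.
v=41: a=41^0·(≡8), b=41^1·(≡24) mod 41; (8|41)=+1, (24|41)=-1; (−1)^{0·1·20}·(+1)^1·(-1)^0 = +1.
v=∞: -155 < 0 and 1216347 > 0  ⇒  (a,b)_∞ = +1.
v=29: a=29^0·(≡27), b=29^1·(≡9) mod 29; (27|29)=-1, (9|29)=+1; (−1)^{0·1·14}·(-1)^1·(+1)^0 = -1.
v=11: a=11^2·(≡6), b=11^1·(≡5) mod 11; (6|11)=-1, (5|11)=+1; (−1)^{2·1·5}·(-1)^1·(+1)^2 = -1.
v=5: a=5^-1·(≡1), b=5^0·(≡2) mod 5; (1|5)=+1, (2|5)=-1; (−1)^{-1·0·2}·(+1)^0·(-1)^-1 = -1.
(-155, 1216347 / ℚ) ramifies at {5, 11, 29, 31}: a division algebra.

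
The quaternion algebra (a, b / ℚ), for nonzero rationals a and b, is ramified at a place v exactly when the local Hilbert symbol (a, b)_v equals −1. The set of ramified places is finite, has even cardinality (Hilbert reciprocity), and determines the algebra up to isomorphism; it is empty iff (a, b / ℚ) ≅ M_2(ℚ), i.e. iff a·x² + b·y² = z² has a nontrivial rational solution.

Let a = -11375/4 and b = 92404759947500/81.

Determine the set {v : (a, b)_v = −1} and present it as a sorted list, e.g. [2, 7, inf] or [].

(a, b) ≡ (-455, 11) mod (ℚ^×)²; places V = {2, 3, 5, 7, 11, 13, ∞}.
(a,b)_5: α=3, u≡1; β=4, v≡1 (mod 5); (1|5)=+1, (1|5)=+1; sign (−1)^0·+1^4·+1^3 = +1.
(a,b)_7: α=1, u≡5; β=6, v≡1 (mod 7); (5|7)=-1, (1|7)=+1; sign (−1)^0·-1^6·+1^1 = +1.
(a,b)_13: α=1, u≡12; β=4, v≡7 (mod 13); (12|13)=+1, (7|13)=-1; sign (−1)^0·+1^4·-1^1 = -1.
(a,b)_∞: sgn(-455)=−, sgn(11)=+, so +1.
(a,b)_3: α=0, u≡1; β=-4, v≡2 (mod 3); (1|3)=+1, (2|3)=-1; sign (−1)^0·+1^-4·-1^0 = +1.
(a,b)_11: α=0, u≡8; β=1, v≡4 (mod 11); (8|11)=-1, (4|11)=+1; sign (−1)^0·-1^1·+1^0 = -1.
(a,b)_2: α=-2, β=2; u≡1, v≡3 (mod 8); ε(u)ε(v)=0·1, αω(v)=-2·1, βω(u)=2·0; sum ≡ 0  ⇒  +1.
(-455, 11 / ℚ) ramifies at {11, 13}: a division algebra.

[11, 13]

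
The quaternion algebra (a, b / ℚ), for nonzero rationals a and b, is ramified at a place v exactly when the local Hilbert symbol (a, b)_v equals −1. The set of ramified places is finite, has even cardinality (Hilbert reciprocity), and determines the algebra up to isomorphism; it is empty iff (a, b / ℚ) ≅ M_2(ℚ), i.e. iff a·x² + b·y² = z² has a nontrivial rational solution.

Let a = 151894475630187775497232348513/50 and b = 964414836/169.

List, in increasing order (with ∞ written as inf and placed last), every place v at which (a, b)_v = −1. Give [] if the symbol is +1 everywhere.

Mod squares: a ≡ 3718946, b ≡ 2976589. Check v ∈ {∞, 2, 3, 5, 7, 11, 13, 19, 29, 31, 41, 43}.
v=13: a=13^0·(≡9), b=13^-2·(≡8) mod 13; (9|13)=+1, (8|13)=-1; (−1)^{0·-2·6}·(+1)^-2·(-1)^0 = +1.
v=5: a=5^-2·(≡4), b=5^0·(≡4) mod 5; (4|5)=+1, (4|5)=+1; (−1)^{-2·0·2}·(+1)^0·(+1)^-2 = +1.
v=43: a=43^4·(≡7), b=43^1·(≡25) mod 43; (7|43)=-1, (25|43)=+1; (−1)^{4·1·21}·(-1)^1·(+1)^4 = -1.
v=∞: 3718946 > 0 and 2976589 > 0  ⇒  (a,b)_∞ = +1.
v=41: a=41^1·(≡27), b=41^0·(≡17) mod 41; (27|41)=-1, (17|41)=-1; (−1)^{1·0·20}·(-1)^0·(-1)^1 = -1.
v=3: a=3^0·(≡2), b=3^4·(≡1) mod 3; (2|3)=-1, (1|3)=+1; (−1)^{0·4·1}·(-1)^4·(+1)^0 = +1.
v=19: a=19^1·(≡3), b=19^0·(≡4) mod 19; (3|19)=-1, (4|19)=+1; (−1)^{1·0·9}·(-1)^0·(+1)^1 = +1.
v=29: a=29^4·(≡27), b=29^1·(≡19) mod 29; (27|29)=-1, (19|29)=-1; (−1)^{4·1·14}·(-1)^1·(-1)^4 = -1.
v=11: a=11^5·(≡3), b=11^1·(≡7) mod 11; (3|11)=+1, (7|11)=-1; (−1)^{5·1·5}·(+1)^1·(-1)^5 = +1.
v=7: a=7^5·(≡3), b=7^1·(≡3) mod 7; (3|7)=-1, (3|7)=-1; (−1)^{5·1·3}·(-1)^1·(-1)^5 = -1.
v=31: a=31^3·(≡15), b=31^1·(≡12) mod 31; (15|31)=-1, (12|31)=-1; (−1)^{3·1·15}·(-1)^1·(-1)^3 = -1.
v=2: v_2(a)=-1, v_2(b)=2; units ≡ 1, 5 (mod 8); ε·ε+αω+βω = 0·0+-1·1+2·0 ≡ 1  ⇒  (a,b)_2 = -1.
(3718946, 2976589 / ℚ) ramifies at {2, 7, 29, 31, 41, 43}: a division algebra.

[2, 7, 29, 31, 41, 43]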